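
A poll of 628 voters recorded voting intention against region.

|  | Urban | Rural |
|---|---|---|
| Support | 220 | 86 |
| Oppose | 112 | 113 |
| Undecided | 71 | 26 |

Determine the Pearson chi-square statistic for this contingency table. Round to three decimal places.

Row totals: 306, 225, 97. Column totals: 403, 225. Grand total N = 628.
Expected counts (row total × column total / N):
  Support, Urban: 306×403/628 = 196.3662
  Support, Rural: 306×225/628 = 109.6338
  Oppose, Urban: 225×403/628 = 144.3869
  Oppose, Rural: 225×225/628 = 80.6131
  Undecided, Urban: 97×403/628 = 62.2468
  Undecided, Rural: 97×225/628 = 34.7532
Contributions (O − E)²/E:
  (220 − 196.3662)²/196.3662 = 2.8445
  (86 − 109.6338)²/109.6338 = 5.0947
  (112 − 144.3869)²/144.3869 = 7.2646
  (113 − 80.6131)²/80.6131 = 13.0117
  (71 − 62.2468)²/62.2468 = 1.2309
  (26 − 34.7532)²/34.7532 = 2.2046
χ² = 2.8445 + 5.0947 + 7.2646 + 13.0117 + 1.2309 + 2.2046 = 31.651

31.651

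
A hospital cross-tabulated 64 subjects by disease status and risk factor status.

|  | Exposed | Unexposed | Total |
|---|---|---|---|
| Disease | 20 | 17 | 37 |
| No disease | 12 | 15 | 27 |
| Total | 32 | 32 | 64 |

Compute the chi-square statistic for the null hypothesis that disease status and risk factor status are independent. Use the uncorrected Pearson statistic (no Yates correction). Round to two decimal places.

Grand total N = 64.
Expected counts (row total × column total / N):
  Disease, Exposed: 37×32/64 = 18.500
  Disease, Unexposed: 37×32/64 = 18.500
  No disease, Exposed: 27×32/64 = 13.500
  No disease, Unexposed: 27×32/64 = 13.500
Contributions (O − E)²/E:
  (20 − 18.500)²/18.500 = 0.1216
  (17 − 18.500)²/18.500 = 0.1216
  (12 − 13.500)²/13.500 = 0.1667
  (15 − 13.500)²/13.500 = 0.1667
χ² = 0.1216 + 0.1216 + 0.1667 + 0.1667 = 0.58

0.58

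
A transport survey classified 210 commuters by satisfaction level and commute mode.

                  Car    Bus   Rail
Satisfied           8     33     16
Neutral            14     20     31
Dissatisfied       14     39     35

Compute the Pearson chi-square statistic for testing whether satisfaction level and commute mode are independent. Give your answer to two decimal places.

Row totals: 57, 65, 88. Column totals: 36, 92, 82. Grand total N = 210.
Expected counts (row total × column total / N):
  Satisfied, Car: 57×36/210 = 9.771
  Satisfied, Bus: 57×92/210 = 24.971
  Satisfied, Rail: 57×82/210 = 22.257
  Neutral, Car: 65×36/210 = 11.143
  Neutral, Bus: 65×92/210 = 28.476
  Neutral, Rail: 65×82/210 = 25.381
  Dissatisfied, Car: 88×36/210 = 15.086
  Dissatisfied, Bus: 88×92/210 = 38.552
  Dissatisfied, Rail: 88×82/210 = 34.362
Contributions (O − E)²/E:
  (8 − 9.771)²/9.771 = 0.3210
  (33 − 24.971)²/24.971 = 2.5816
  (16 − 22.257)²/22.257 = 1.7590
  (14 − 11.143)²/11.143 = 0.7325
  (20 − 28.476)²/28.476 = 2.5229
  (31 − 25.381)²/25.381 = 1.2440
  (14 − 15.086)²/15.086 = 0.0782
  (39 − 38.552)²/38.552 = 0.0052
  (35 − 34.362)²/34.362 = 0.0118
χ² = 0.3210 + 2.5816 + 1.7590 + 0.7325 + 2.5229 + 1.2440 + 0.0782 + 0.0052 + 0.0118 = 9.26

9.26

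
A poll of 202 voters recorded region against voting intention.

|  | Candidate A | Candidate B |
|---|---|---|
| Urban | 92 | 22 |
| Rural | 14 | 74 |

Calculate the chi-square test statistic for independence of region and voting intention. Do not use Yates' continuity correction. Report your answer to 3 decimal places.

Row totals: 114, 88. Column totals: 106, 96. Grand total N = 202.
Expected counts (row total × column total / N):
  Urban, Candidate A: 114×106/202 = 59.8218
  Urban, Candidate B: 114×96/202 = 54.1782
  Rural, Candidate A: 88×106/202 = 46.1782
  Rural, Candidate B: 88×96/202 = 41.8218
Contributions (O − E)²/E:
  (92 − 59.8218)²/59.8218 = 17.3087
  (22 − 54.1782)²/54.1782 = 19.1117
  (14 − 46.1782)²/46.1782 = 22.4226
  (74 − 41.8218)²/41.8218 = 24.7583
χ² = 17.3087 + 19.1117 + 22.4226 + 24.7583 = 83.601

83.601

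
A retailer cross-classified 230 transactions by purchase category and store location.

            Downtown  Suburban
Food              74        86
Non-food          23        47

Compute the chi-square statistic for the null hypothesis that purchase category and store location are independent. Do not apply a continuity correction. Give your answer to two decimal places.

3.58

Row totals: 160, 70. Column totals: 97, 133. Grand total N = 230.
Expected counts (row total × column total / N):
  Food, Downtown: 160×97/230 = 67.478
  Food, Suburban: 160×133/230 = 92.522
  Non-food, Downtown: 70×97/230 = 29.522
  Non-food, Suburban: 70×133/230 = 40.478
Contributions (O − E)²/E:
  (74 − 67.478)²/67.478 = 0.6304
  (86 − 92.522)²/92.522 = 0.4597
  (23 − 29.522)²/29.522 = 1.4408
  (47 − 40.478)²/40.478 = 1.0509
χ² = 0.6304 + 0.4597 + 1.4408 + 1.0509 = 3.58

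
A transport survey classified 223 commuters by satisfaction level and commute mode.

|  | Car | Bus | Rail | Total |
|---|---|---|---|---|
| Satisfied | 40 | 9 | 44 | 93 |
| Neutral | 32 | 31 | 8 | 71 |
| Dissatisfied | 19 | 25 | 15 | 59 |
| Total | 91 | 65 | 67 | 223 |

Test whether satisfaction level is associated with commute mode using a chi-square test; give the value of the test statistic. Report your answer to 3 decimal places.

40.245

Grand total N = 223.
Expected counts (row total × column total / N):
  Satisfied, Car: 93×91/223 = 37.9507
  Satisfied, Bus: 93×65/223 = 27.1076
  Satisfied, Rail: 93×67/223 = 27.9417
  Neutral, Car: 71×91/223 = 28.9731
  Neutral, Bus: 71×65/223 = 20.6951
  Neutral, Rail: 71×67/223 = 21.3318
  Dissatisfied, Car: 59×91/223 = 24.0762
  Dissatisfied, Bus: 59×65/223 = 17.1973
  Dissatisfied, Rail: 59×67/223 = 17.7265
Contributions (O − E)²/E:
  (40 − 37.9507)²/37.9507 = 0.1107
  (9 − 27.1076)²/27.1076 = 12.0957
  (44 − 27.9417)²/27.9417 = 9.2288
  (32 − 28.9731)²/28.9731 = 0.3162
  (31 − 20.6951)²/20.6951 = 5.1312
  (8 − 21.3318)²/21.3318 = 8.3320
  (19 − 24.0762)²/24.0762 = 1.0703
  (25 − 17.1973)²/17.1973 = 3.5402
  (15 − 17.7265)²/17.7265 = 0.4194
χ² = 0.1107 + 12.0957 + 9.2288 + 0.3162 + 5.1312 + 8.3320 + 1.0703 + 3.5402 + 0.4194 = 40.245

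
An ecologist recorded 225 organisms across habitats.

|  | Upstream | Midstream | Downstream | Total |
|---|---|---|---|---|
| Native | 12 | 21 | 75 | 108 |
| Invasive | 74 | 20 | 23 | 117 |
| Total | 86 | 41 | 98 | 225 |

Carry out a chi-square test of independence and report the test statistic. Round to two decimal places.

72.07

Grand total N = 225.
Expected counts (row total × column total / N):
  Native, Upstream: 108×86/225 = 41.280
  Native, Midstream: 108×41/225 = 19.680
  Native, Downstream: 108×98/225 = 47.040
  Invasive, Upstream: 117×86/225 = 44.720
  Invasive, Midstream: 117×41/225 = 21.320
  Invasive, Downstream: 117×98/225 = 50.960
Contributions (O − E)²/E:
  (12 − 41.280)²/41.280 = 20.7684
  (21 − 19.680)²/19.680 = 0.0885
  (75 − 47.040)²/47.040 = 16.6191
  (74 − 44.720)²/44.720 = 19.1708
  (20 − 21.320)²/21.320 = 0.0817
  (23 − 50.960)²/50.960 = 15.3407
χ² = 20.7684 + 0.0885 + 16.6191 + 19.1708 + 0.0817 + 15.3407 = 72.07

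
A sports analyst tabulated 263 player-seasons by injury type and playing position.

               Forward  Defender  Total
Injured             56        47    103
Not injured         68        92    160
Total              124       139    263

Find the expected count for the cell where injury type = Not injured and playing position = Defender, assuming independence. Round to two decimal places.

Row total (Not injured) = 160; column total (Defender) = 139; grand total N = 263.
Expected count = (row total × column total) / N = 160 × 139 / 263 = 84.56.

84.56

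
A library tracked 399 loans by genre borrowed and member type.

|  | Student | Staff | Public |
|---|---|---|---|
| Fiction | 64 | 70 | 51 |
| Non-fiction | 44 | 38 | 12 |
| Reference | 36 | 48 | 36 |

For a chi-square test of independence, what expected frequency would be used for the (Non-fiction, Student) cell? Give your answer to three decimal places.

33.925

Row total (Non-fiction) = 94; column total (Student) = 144; grand total N = 399.
Expected count = (row total × column total) / N = 94 × 144 / 399 = 33.925.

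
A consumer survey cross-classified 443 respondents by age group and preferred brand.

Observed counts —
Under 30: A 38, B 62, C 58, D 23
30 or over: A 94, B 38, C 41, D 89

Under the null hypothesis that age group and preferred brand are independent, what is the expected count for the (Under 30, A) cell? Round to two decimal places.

Row total (Under 30) = 181; column total (A) = 132; grand total N = 443.
Expected count = (row total × column total) / N = 181 × 132 / 443 = 53.93.

53.93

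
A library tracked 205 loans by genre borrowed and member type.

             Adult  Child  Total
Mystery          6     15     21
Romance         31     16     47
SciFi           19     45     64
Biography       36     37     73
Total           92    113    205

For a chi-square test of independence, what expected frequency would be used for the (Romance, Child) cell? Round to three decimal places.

25.907

Row total (Romance) = 47; column total (Child) = 113; grand total N = 205.
Expected count = (row total × column total) / N = 47 × 113 / 205 = 25.907.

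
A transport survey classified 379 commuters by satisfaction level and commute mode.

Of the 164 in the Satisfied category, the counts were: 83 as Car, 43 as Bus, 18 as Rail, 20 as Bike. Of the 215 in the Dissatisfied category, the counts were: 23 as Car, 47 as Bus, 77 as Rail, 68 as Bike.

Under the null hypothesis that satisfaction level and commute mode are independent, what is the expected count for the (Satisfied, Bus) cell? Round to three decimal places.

Row total (Satisfied) = 164; column total (Bus) = 90; grand total N = 379.
Expected count = (row total × column total) / N = 164 × 90 / 379 = 38.945.

38.945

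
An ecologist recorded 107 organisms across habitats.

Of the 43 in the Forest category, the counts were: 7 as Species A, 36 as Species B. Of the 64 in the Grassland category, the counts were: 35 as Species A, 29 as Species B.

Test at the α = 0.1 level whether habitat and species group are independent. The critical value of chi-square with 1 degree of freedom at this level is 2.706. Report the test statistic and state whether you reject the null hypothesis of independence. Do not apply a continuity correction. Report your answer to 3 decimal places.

15.912; reject H₀

Row totals: 43, 64. Column totals: 42, 65. Grand total N = 107.
Expected counts (row total × column total / N):
  Forest, Species A: 43×42/107 = 16.8785
  Forest, Species B: 43×65/107 = 26.1215
  Grassland, Species A: 64×42/107 = 25.1215
  Grassland, Species B: 64×65/107 = 38.8785
Contributions (O − E)²/E:
  (7 − 16.8785)²/16.8785 = 5.7816
  (36 − 26.1215)²/26.1215 = 3.7358
  (35 − 25.1215)²/25.1215 = 3.8845
  (29 − 38.8785)²/38.8785 = 2.5100
χ² = 5.7816 + 3.7358 + 3.8845 + 2.5100 = 15.912
df = (2−1)(2−1) = 1. Since 15.912 > 2.706, reject the null hypothesis of independence at α = 0.1.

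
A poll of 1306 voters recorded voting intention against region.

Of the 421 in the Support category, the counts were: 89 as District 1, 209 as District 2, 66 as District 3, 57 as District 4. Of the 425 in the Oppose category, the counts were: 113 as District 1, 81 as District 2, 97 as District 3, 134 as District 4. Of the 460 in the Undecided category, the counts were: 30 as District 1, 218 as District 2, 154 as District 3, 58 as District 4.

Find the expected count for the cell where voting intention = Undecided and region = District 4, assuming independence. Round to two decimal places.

Row total (Undecided) = 460; column total (District 4) = 249; grand total N = 1306.
Expected count = (row total × column total) / N = 460 × 249 / 1306 = 87.70.

87.70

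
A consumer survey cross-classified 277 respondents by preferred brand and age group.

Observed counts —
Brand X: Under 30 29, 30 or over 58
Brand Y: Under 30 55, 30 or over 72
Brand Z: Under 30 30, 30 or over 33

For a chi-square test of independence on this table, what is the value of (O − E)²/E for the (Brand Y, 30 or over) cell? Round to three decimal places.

Row total (Brand Y) = 127; column total (30 or over) = 163; N = 277.
Expected count E = 127 × 163 / 277 = 74.7329.
Contribution = (O − E)²/E = (72 − 74.7329)² / 74.7329 = 0.100.

0.100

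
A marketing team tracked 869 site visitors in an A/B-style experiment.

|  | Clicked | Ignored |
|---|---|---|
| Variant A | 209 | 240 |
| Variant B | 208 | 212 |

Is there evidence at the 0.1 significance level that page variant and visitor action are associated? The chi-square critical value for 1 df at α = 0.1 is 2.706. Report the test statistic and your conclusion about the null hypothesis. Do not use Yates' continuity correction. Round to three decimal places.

0.770; fail to reject H₀

Row totals: 449, 420. Column totals: 417, 452. Grand total N = 869.
Expected counts (row total × column total / N):
  Variant A, Clicked: 449×417/869 = 215.4580
  Variant A, Ignored: 449×452/869 = 233.5420
  Variant B, Clicked: 420×417/869 = 201.5420
  Variant B, Ignored: 420×452/869 = 218.4580
Contributions (O − E)²/E:
  (209 − 215.4580)²/215.4580 = 0.1936
  (240 − 233.5420)²/233.5420 = 0.1786
  (208 − 201.5420)²/201.5420 = 0.2069
  (212 − 218.4580)²/218.4580 = 0.1909
χ² = 0.1936 + 0.1786 + 0.2069 + 0.1909 = 0.770
df = (2−1)(2−1) = 1. Since 0.770 < 2.706, fail to reject the null hypothesis of independence at α = 0.1.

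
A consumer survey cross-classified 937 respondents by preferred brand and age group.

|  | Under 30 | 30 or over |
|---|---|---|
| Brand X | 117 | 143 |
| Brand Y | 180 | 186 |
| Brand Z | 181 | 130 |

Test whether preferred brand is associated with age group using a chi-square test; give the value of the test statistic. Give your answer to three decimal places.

10.681

Row totals: 260, 366, 311. Column totals: 478, 459. Grand total N = 937.
Expected counts (row total × column total / N):
  Brand X, Under 30: 260×478/937 = 132.6361
  Brand X, 30 or over: 260×459/937 = 127.3639
  Brand Y, Under 30: 366×478/937 = 186.7108
  Brand Y, 30 or over: 366×459/937 = 179.2892
  Brand Z, Under 30: 311×478/937 = 158.6531
  Brand Z, 30 or over: 311×459/937 = 152.3469
Contributions (O − E)²/E:
  (117 − 132.6361)²/132.6361 = 1.8433
  (143 − 127.3639)²/127.3639 = 1.9196
  (180 − 186.7108)²/186.7108 = 0.2412
  (186 − 179.2892)²/179.2892 = 0.2512
  (181 − 158.6531)²/158.6531 = 3.1476
  (130 − 152.3469)²/152.3469 = 3.2779
χ² = 1.8433 + 1.9196 + 0.2412 + 0.2512 + 3.1476 + 3.2779 = 10.681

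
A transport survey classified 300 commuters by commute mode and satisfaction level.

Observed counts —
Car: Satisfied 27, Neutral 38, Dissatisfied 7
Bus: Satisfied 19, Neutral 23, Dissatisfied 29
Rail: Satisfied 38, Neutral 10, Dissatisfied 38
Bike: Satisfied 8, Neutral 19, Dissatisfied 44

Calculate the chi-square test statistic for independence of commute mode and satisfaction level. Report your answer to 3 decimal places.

Row totals: 72, 71, 86, 71. Column totals: 92, 90, 118. Grand total N = 300.
Expected counts (row total × column total / N):
  Car, Satisfied: 72×92/300 = 22.0800
  Car, Neutral: 72×90/300 = 21.6000
  Car, Dissatisfied: 72×118/300 = 28.3200
  Bus, Satisfied: 71×92/300 = 21.7733
  Bus, Neutral: 71×90/300 = 21.3000
  Bus, Dissatisfied: 71×118/300 = 27.9267
  Rail, Satisfied: 86×92/300 = 26.3733
  Rail, Neutral: 86×90/300 = 25.8000
  Rail, Dissatisfied: 86×118/300 = 33.8267
  Bike, Satisfied: 71×92/300 = 21.7733
  Bike, Neutral: 71×90/300 = 21.3000
  Bike, Dissatisfied: 71×118/300 = 27.9267
Contributions (O − E)²/E:
  (27 − 22.0800)²/22.0800 = 1.0963
  (38 − 21.6000)²/21.6000 = 12.4519
  (7 − 28.3200)²/28.3200 = 16.0502
  (19 − 21.7733)²/21.7733 = 0.3532
  (23 − 21.3000)²/21.3000 = 0.1357
  (29 − 27.9267)²/27.9267 = 0.0412
  (38 − 26.3733)²/26.3733 = 5.1256
  (10 − 25.8000)²/25.8000 = 9.6760
  (38 − 33.8267)²/33.8267 = 0.5149
  (8 − 21.7733)²/21.7733 = 8.7127
  (19 − 21.3000)²/21.3000 = 0.2484
  (44 − 27.9267)²/27.9267 = 9.2510
χ² = 1.0963 + 12.4519 + 16.0502 + 0.3532 + 0.1357 + 0.0412 + 5.1256 + 9.6760 + 0.5149 + 8.7127 + 0.2484 + 9.2510 = 63.657

63.657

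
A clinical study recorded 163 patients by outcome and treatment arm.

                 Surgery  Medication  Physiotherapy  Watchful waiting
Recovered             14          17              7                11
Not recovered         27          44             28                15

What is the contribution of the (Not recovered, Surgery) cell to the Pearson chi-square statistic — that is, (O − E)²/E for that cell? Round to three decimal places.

Row total (Not recovered) = 114; column total (Surgery) = 41; N = 163.
Expected count E = 114 × 41 / 163 = 28.6748.
Contribution = (O − E)²/E = (27 − 28.6748)² / 28.6748 = 0.098.

0.098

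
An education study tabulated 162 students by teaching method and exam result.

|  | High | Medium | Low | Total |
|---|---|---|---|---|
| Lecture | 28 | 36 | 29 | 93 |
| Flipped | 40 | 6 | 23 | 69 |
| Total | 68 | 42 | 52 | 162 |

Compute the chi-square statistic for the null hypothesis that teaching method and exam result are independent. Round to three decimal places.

21.147

Grand total N = 162.
Expected counts (row total × column total / N):
  Lecture, High: 93×68/162 = 39.0370
  Lecture, Medium: 93×42/162 = 24.1111
  Lecture, Low: 93×52/162 = 29.8519
  Flipped, High: 69×68/162 = 28.9630
  Flipped, Medium: 69×42/162 = 17.8889
  Flipped, Low: 69×52/162 = 22.1481
Contributions (O − E)²/E:
  (28 − 39.0370)²/39.0370 = 3.1205
  (36 − 24.1111)²/24.1111 = 5.8623
  (29 − 29.8519)²/29.8519 = 0.0243
  (40 − 28.9630)²/28.9630 = 4.2059
  (6 − 17.8889)²/17.8889 = 7.9013
  (23 − 22.1481)²/22.1481 = 0.0328
χ² = 3.1205 + 5.8623 + 0.0243 + 4.2059 + 7.9013 + 0.0328 = 21.147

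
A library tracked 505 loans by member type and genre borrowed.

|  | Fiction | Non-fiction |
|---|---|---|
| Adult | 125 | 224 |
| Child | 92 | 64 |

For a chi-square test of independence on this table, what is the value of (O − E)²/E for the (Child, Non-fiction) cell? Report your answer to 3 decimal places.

Row total (Child) = 156; column total (Non-fiction) = 288; N = 505.
Expected count E = 156 × 288 / 505 = 88.9663.
Contribution = (O − E)²/E = (64 − 88.9663)² / 88.9663 = 7.006.

7.006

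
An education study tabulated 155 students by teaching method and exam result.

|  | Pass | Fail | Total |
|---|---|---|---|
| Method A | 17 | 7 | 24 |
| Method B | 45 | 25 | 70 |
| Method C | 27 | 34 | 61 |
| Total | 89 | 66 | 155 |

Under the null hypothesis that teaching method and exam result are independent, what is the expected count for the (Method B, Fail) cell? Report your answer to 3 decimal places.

Row total (Method B) = 70; column total (Fail) = 66; grand total N = 155.
Expected count = (row total × column total) / N = 70 × 66 / 155 = 29.806.

29.806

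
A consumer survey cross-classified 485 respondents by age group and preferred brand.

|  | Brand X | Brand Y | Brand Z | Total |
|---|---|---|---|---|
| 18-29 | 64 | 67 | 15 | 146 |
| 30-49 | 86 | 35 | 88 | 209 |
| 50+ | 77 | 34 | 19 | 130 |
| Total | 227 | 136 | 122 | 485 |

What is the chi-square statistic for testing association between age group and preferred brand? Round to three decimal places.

74.719

Grand total N = 485.
Expected counts (row total × column total / N):
  18-29, Brand X: 146×227/485 = 68.3340
  18-29, Brand Y: 146×136/485 = 40.9402
  18-29, Brand Z: 146×122/485 = 36.7258
  30-49, Brand X: 209×227/485 = 97.8206
  30-49, Brand Y: 209×136/485 = 58.6062
  30-49, Brand Z: 209×122/485 = 52.5732
  50+, Brand X: 130×227/485 = 60.8454
  50+, Brand Y: 130×136/485 = 36.4536
  50+, Brand Z: 130×122/485 = 32.7010
Contributions (O − E)²/E:
  (64 − 68.3340)²/68.3340 = 0.2749
  (67 − 40.9402)²/40.9402 = 16.5879
  (15 − 36.7258)²/36.7258 = 12.8523
  (86 − 97.8206)²/97.8206 = 1.4284
  (35 − 58.6062)²/58.6062 = 9.5084
  (88 − 52.5732)²/52.5732 = 23.8726
  (77 − 60.8454)²/60.8454 = 4.2891
  (34 − 36.4536)²/36.4536 = 0.1651
  (19 − 32.7010)²/32.7010 = 5.7404
χ² = 0.2749 + 16.5879 + 12.8523 + 1.4284 + 9.5084 + 23.8726 + 4.2891 + 0.1651 + 5.7404 = 74.719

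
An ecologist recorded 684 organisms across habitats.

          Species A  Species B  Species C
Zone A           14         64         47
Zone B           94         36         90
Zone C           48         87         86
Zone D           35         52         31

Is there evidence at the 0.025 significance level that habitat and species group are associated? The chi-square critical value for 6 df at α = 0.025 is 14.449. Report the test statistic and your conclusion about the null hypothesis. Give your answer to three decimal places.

Row totals: 125, 220, 221, 118. Column totals: 191, 239, 254. Grand total N = 684.
Expected counts (row total × column total / N):
  Zone A, Species A: 125×191/684 = 34.9050
  Zone A, Species B: 125×239/684 = 43.6769
  Zone A, Species C: 125×254/684 = 46.4181
  Zone B, Species A: 220×191/684 = 61.4327
  Zone B, Species B: 220×239/684 = 76.8713
  Zone B, Species C: 220×254/684 = 81.6959
  Zone C, Species A: 221×191/684 = 61.7120
  Zone C, Species B: 221×239/684 = 77.2208
  Zone C, Species C: 221×254/684 = 82.0673
  Zone D, Species A: 118×191/684 = 32.9503
  Zone D, Species B: 118×239/684 = 41.2310
  Zone D, Species C: 118×254/684 = 43.8187
Contributions (O − E)²/E:
  (14 − 34.9050)²/34.9050 = 12.5202
  (64 − 43.6769)²/43.6769 = 9.4564
  (47 − 46.4181)²/46.4181 = 0.0073
  (94 − 61.4327)²/61.4327 = 17.2649
  (36 − 76.8713)²/76.8713 = 21.7306
  (90 − 81.6959)²/81.6959 = 0.8441
  (48 − 61.7120)²/61.7120 = 3.0467
  (87 − 77.2208)²/77.2208 = 1.2384
  (86 − 82.0673)²/82.0673 = 0.1885
  (35 − 32.9503)²/32.9503 = 0.1275
  (52 − 41.2310)²/41.2310 = 2.8127
  (31 − 43.8187)²/43.8187 = 3.7500
χ² = 12.5202 + 9.4564 + 0.0073 + 17.2649 + 21.7306 + 0.8441 + 3.0467 + 1.2384 + 0.1885 + 0.1275 + 2.8127 + 3.7500 = 72.987
df = (4−1)(3−1) = 6. Since 72.987 > 14.449, reject the null hypothesis of independence at α = 0.025.

72.987; reject H₀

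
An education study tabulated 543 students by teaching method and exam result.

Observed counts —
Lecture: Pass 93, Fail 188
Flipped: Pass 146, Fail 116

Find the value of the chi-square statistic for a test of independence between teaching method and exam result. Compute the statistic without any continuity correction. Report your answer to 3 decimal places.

Row totals: 281, 262. Column totals: 239, 304. Grand total N = 543.
Expected counts (row total × column total / N):
  Lecture, Pass: 281×239/543 = 123.6814
  Lecture, Fail: 281×304/543 = 157.3186
  Flipped, Pass: 262×239/543 = 115.3186
  Flipped, Fail: 262×304/543 = 146.6814
Contributions (O − E)²/E:
  (93 − 123.6814)²/123.6814 = 7.6111
  (188 − 157.3186)²/157.3186 = 5.9837
  (146 − 115.3186)²/115.3186 = 8.1630
  (116 − 146.6814)²/146.6814 = 6.4176
χ² = 7.6111 + 5.9837 + 8.1630 + 6.4176 = 28.175

28.175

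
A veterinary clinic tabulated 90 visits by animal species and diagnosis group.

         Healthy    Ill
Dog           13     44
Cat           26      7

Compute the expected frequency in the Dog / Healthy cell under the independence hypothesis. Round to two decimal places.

24.70

Row total (Dog) = 57; column total (Healthy) = 39; grand total N = 90.
Expected count = (row total × column total) / N = 57 × 39 / 90 = 24.70.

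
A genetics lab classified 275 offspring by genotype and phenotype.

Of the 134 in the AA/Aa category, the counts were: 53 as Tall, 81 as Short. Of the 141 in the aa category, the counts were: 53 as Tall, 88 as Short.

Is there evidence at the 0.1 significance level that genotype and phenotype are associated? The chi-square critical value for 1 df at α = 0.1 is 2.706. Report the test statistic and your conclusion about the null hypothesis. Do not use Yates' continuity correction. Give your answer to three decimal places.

0.112; fail to reject H₀

Row totals: 134, 141. Column totals: 106, 169. Grand total N = 275.
Expected counts (row total × column total / N):
  AA/Aa, Tall: 134×106/275 = 51.6509
  AA/Aa, Short: 134×169/275 = 82.3491
  aa, Tall: 141×106/275 = 54.3491
  aa, Short: 141×169/275 = 86.6509
Contributions (O − E)²/E:
  (53 − 51.6509)²/51.6509 = 0.0352
  (81 − 82.3491)²/82.3491 = 0.0221
  (53 − 54.3491)²/54.3491 = 0.0335
  (88 − 86.6509)²/86.6509 = 0.0210
χ² = 0.0352 + 0.0221 + 0.0335 + 0.0210 = 0.112
df = (2−1)(2−1) = 1. Since 0.112 < 2.706, fail to reject the null hypothesis of independence at α = 0.1.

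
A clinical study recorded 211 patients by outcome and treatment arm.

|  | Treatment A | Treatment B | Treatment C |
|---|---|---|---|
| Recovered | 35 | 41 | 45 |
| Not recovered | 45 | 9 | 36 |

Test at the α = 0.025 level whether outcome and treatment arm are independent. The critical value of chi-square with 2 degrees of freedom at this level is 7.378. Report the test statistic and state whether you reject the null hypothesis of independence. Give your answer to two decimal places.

18.58; reject H₀

Row totals: 121, 90. Column totals: 80, 50, 81. Grand total N = 211.
Expected counts (row total × column total / N):
  Recovered, Treatment A: 121×80/211 = 45.877
  Recovered, Treatment B: 121×50/211 = 28.673
  Recovered, Treatment C: 121×81/211 = 46.450
  Not recovered, Treatment A: 90×80/211 = 34.123
  Not recovered, Treatment B: 90×50/211 = 21.327
  Not recovered, Treatment C: 90×81/211 = 34.550
Contributions (O − E)²/E:
  (35 − 45.877)²/45.877 = 2.5788
  (41 − 28.673)²/28.673 = 5.2996
  (45 − 46.450)²/46.450 = 0.0453
  (45 − 34.123)²/34.123 = 3.4671
  (9 − 21.327)²/21.327 = 7.1250
  (36 − 34.550)²/34.550 = 0.0609
χ² = 2.5788 + 5.2996 + 0.0453 + 3.4671 + 7.1250 + 0.0609 = 18.58
df = (2−1)(3−1) = 2. Since 18.58 > 7.378, reject the null hypothesis of independence at α = 0.025.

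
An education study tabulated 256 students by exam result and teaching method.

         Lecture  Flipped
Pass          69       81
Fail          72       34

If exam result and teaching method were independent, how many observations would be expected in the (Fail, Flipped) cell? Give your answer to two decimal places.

47.62

Row total (Fail) = 106; column total (Flipped) = 115; grand total N = 256.
Expected count = (row total × column total) / N = 106 × 115 / 256 = 47.62.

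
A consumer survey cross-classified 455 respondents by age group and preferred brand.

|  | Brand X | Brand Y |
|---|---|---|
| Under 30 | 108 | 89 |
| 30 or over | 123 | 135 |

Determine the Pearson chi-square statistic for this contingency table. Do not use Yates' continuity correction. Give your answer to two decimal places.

2.28

Row totals: 197, 258. Column totals: 231, 224. Grand total N = 455.
Expected counts (row total × column total / N):
  Under 30, Brand X: 197×231/455 = 100.015
  Under 30, Brand Y: 197×224/455 = 96.985
  30 or over, Brand X: 258×231/455 = 130.985
  30 or over, Brand Y: 258×224/455 = 127.015
Contributions (O − E)²/E:
  (108 − 100.015)²/100.015 = 0.6375
  (89 − 96.985)²/96.985 = 0.6574
  (123 − 130.985)²/130.985 = 0.4868
  (135 − 127.015)²/127.015 = 0.5020
χ² = 0.6375 + 0.6574 + 0.4868 + 0.5020 = 2.28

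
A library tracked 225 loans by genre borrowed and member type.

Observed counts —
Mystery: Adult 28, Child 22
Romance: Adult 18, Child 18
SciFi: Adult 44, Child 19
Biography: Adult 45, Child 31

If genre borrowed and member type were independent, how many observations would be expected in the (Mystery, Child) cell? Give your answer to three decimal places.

Row total (Mystery) = 50; column total (Child) = 90; grand total N = 225.
Expected count = (row total × column total) / N = 50 × 90 / 225 = 20.000.

20.000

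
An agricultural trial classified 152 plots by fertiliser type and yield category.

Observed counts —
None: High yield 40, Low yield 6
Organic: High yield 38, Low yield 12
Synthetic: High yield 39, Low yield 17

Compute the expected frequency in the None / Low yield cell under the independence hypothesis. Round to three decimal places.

10.592

Row total (None) = 46; column total (Low yield) = 35; grand total N = 152.
Expected count = (row total × column total) / N = 46 × 35 / 152 = 10.592.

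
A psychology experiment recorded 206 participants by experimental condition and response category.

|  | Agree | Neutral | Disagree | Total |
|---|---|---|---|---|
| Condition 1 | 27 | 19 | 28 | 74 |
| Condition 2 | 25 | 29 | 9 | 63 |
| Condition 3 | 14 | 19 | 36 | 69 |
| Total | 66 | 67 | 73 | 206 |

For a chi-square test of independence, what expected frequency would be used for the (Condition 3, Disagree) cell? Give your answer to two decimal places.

Row total (Condition 3) = 69; column total (Disagree) = 73; grand total N = 206.
Expected count = (row total × column total) / N = 69 × 73 / 206 = 24.45.

24.45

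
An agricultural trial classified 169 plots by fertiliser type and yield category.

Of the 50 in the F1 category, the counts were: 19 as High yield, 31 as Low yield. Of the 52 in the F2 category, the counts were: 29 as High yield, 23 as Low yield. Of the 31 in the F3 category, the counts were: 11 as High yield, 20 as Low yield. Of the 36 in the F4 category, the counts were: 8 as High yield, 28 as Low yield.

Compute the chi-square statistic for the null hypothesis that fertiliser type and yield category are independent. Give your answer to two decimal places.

10.50

Row totals: 50, 52, 31, 36. Column totals: 67, 102. Grand total N = 169.
Expected counts (row total × column total / N):
  F1, High yield: 50×67/169 = 19.822
  F1, Low yield: 50×102/169 = 30.178
  F2, High yield: 52×67/169 = 20.615
  F2, Low yield: 52×102/169 = 31.385
  F3, High yield: 31×67/169 = 12.290
  F3, Low yield: 31×102/169 = 18.710
  F4, High yield: 36×67/169 = 14.272
  F4, Low yield: 36×102/169 = 21.728
Contributions (O − E)²/E:
  (19 − 19.822)²/19.822 = 0.0341
  (31 − 30.178)²/30.178 = 0.0224
  (29 − 20.615)²/20.615 = 3.4105
  (23 − 31.385)²/31.385 = 2.2402
  (11 − 12.290)²/12.290 = 0.1354
  (20 − 18.710)²/18.710 = 0.0889
  (8 − 14.272)²/14.272 = 2.7563
  (28 − 21.728)²/21.728 = 1.8105
χ² = 0.0341 + 0.0224 + 3.4105 + 2.2402 + 0.1354 + 0.0889 + 2.7563 + 1.8105 = 10.50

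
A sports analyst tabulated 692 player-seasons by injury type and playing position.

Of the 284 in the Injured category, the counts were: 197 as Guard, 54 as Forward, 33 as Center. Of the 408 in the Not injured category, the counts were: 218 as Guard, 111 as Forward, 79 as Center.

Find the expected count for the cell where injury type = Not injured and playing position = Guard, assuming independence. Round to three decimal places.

244.682

Row total (Not injured) = 408; column total (Guard) = 415; grand total N = 692.
Expected count = (row total × column total) / N = 408 × 415 / 692 = 244.682.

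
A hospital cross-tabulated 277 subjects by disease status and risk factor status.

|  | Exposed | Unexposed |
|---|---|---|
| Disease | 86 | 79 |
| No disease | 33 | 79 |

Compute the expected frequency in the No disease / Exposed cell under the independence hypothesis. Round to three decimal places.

48.116

Row total (No disease) = 112; column total (Exposed) = 119; grand total N = 277.
Expected count = (row total × column total) / N = 112 × 119 / 277 = 48.116.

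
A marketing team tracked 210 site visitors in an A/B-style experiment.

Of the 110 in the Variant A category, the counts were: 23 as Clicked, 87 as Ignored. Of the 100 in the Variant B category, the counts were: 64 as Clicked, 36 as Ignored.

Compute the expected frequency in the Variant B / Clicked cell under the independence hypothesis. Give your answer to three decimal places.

41.429

Row total (Variant B) = 100; column total (Clicked) = 87; grand total N = 210.
Expected count = (row total × column total) / N = 100 × 87 / 210 = 41.429.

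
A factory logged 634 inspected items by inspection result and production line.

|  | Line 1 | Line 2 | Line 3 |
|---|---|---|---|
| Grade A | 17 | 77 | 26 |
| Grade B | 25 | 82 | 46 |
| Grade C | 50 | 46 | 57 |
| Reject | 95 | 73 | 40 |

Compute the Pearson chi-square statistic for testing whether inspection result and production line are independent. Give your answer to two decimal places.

Row totals: 120, 153, 153, 208. Column totals: 187, 278, 169. Grand total N = 634.
Expected counts (row total × column total / N):
  Grade A, Line 1: 120×187/634 = 35.394
  Grade A, Line 2: 120×278/634 = 52.618
  Grade A, Line 3: 120×169/634 = 31.987
  Grade B, Line 1: 153×187/634 = 45.128
  Grade B, Line 2: 153×278/634 = 67.088
  Grade B, Line 3: 153×169/634 = 40.784
  Grade C, Line 1: 153×187/634 = 45.128
  Grade C, Line 2: 153×278/634 = 67.088
  Grade C, Line 3: 153×169/634 = 40.784
  Reject, Line 1: 208×187/634 = 61.350
  Reject, Line 2: 208×278/634 = 91.205
  Reject, Line 3: 208×169/634 = 55.445
Contributions (O − E)²/E:
  (17 − 35.394)²/35.394 = 9.5592
  (77 − 52.618)²/52.618 = 11.2981
  (26 − 31.987)²/31.987 = 1.1206
  (25 − 45.128)²/45.128 = 8.9775
  (82 − 67.088)²/67.088 = 3.3146
  (46 − 40.784)²/40.784 = 0.6671
  (50 − 45.128)²/45.128 = 0.5260
  (46 − 67.088)²/67.088 = 6.6287
  (57 − 40.784)²/40.784 = 6.4476
  (95 − 61.350)²/61.350 = 18.4568
  (73 − 91.205)²/91.205 = 3.6338
  (40 − 55.445)²/55.445 = 4.3024
χ² = 9.5592 + 11.2981 + 1.1206 + 8.9775 + 3.3146 + 0.6671 + 0.5260 + 6.6287 + 6.4476 + 18.4568 + 3.6338 + 4.3024 = 74.93

74.93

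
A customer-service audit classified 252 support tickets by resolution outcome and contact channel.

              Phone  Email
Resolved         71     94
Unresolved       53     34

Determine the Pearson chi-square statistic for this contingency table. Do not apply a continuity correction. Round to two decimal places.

7.29

Row totals: 165, 87. Column totals: 124, 128. Grand total N = 252.
Expected counts (row total × column total / N):
  Resolved, Phone: 165×124/252 = 81.190
  Resolved, Email: 165×128/252 = 83.810
  Unresolved, Phone: 87×124/252 = 42.810
  Unresolved, Email: 87×128/252 = 44.190
Contributions (O − E)²/E:
  (71 − 81.190)²/81.190 = 1.2789
  (94 − 83.810)²/83.810 = 1.2389
  (53 − 42.810)²/42.810 = 2.4255
  (34 − 44.190)²/44.190 = 2.3498
χ² = 1.2789 + 1.2389 + 2.4255 + 2.3498 = 7.29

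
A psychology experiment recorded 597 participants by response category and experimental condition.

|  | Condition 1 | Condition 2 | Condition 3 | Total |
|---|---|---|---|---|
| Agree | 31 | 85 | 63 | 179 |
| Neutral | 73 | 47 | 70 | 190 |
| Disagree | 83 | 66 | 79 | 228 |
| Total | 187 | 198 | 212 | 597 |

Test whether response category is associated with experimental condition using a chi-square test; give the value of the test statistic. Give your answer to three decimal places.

32.652

Grand total N = 597.
Expected counts (row total × column total / N):
  Agree, Condition 1: 179×187/597 = 56.0687
  Agree, Condition 2: 179×198/597 = 59.3668
  Agree, Condition 3: 179×212/597 = 63.5645
  Neutral, Condition 1: 190×187/597 = 59.5142
  Neutral, Condition 2: 190×198/597 = 63.0151
  Neutral, Condition 3: 190×212/597 = 67.4707
  Disagree, Condition 1: 228×187/597 = 71.4171
  Disagree, Condition 2: 228×198/597 = 75.6181
  Disagree, Condition 3: 228×212/597 = 80.9648
Contributions (O − E)²/E:
  (31 − 56.0687)²/56.0687 = 11.2084
  (85 − 59.3668)²/59.3668 = 11.0678
  (63 − 63.5645)²/63.5645 = 0.0050
  (73 − 59.5142)²/59.5142 = 3.0559
  (47 − 63.0151)²/63.0151 = 4.0702
  (70 − 67.4707)²/67.4707 = 0.0948
  (83 − 71.4171)²/71.4171 = 1.8786
  (66 − 75.6181)²/75.6181 = 1.2234
  (79 − 80.9648)²/80.9648 = 0.0477
χ² = 11.2084 + 11.0678 + 0.0050 + 3.0559 + 4.0702 + 0.0948 + 1.8786 + 1.2234 + 0.0477 = 32.652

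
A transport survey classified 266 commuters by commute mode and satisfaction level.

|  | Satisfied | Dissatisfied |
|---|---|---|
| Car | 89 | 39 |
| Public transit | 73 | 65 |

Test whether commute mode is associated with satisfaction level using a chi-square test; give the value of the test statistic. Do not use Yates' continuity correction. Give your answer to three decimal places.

7.715

Row totals: 128, 138. Column totals: 162, 104. Grand total N = 266.
Expected counts (row total × column total / N):
  Car, Satisfied: 128×162/266 = 77.9549
  Car, Dissatisfied: 128×104/266 = 50.0451
  Public transit, Satisfied: 138×162/266 = 84.0451
  Public transit, Dissatisfied: 138×104/266 = 53.9549
Contributions (O − E)²/E:
  (89 − 77.9549)²/77.9549 = 1.5649
  (39 − 50.0451)²/50.0451 = 2.4377
  (73 − 84.0451)²/84.0451 = 1.4515
  (65 − 53.9549)²/53.9549 = 2.2610
χ² = 1.5649 + 2.4377 + 1.4515 + 2.2610 = 7.715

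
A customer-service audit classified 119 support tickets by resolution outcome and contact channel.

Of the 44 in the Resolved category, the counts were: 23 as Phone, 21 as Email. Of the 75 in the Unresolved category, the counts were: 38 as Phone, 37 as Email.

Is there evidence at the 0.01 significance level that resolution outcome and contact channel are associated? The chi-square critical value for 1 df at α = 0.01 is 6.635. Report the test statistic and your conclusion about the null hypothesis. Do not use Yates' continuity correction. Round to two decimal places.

0.03; fail to reject H₀

Row totals: 44, 75. Column totals: 61, 58. Grand total N = 119.
Expected counts (row total × column total / N):
  Resolved, Phone: 44×61/119 = 22.555
  Resolved, Email: 44×58/119 = 21.445
  Unresolved, Phone: 75×61/119 = 38.445
  Unresolved, Email: 75×58/119 = 36.555
Contributions (O − E)²/E:
  (23 − 22.555)²/22.555 = 0.0088
  (21 − 21.445)²/21.445 = 0.0092
  (38 − 38.445)²/38.445 = 0.0052
  (37 − 36.555)²/36.555 = 0.0054
χ² = 0.0088 + 0.0092 + 0.0052 + 0.0054 = 0.03
df = (2−1)(2−1) = 1. Since 0.03 < 6.635, fail to reject the null hypothesis of independence at α = 0.01.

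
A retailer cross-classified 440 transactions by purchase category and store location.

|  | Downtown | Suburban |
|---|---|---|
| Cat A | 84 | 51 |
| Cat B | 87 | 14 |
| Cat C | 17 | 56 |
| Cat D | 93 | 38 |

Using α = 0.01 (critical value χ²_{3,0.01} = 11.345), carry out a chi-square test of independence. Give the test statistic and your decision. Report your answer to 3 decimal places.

Row totals: 135, 101, 73, 131. Column totals: 281, 159. Grand total N = 440.
Expected counts (row total × column total / N):
  Cat A, Downtown: 135×281/440 = 86.2159
  Cat A, Suburban: 135×159/440 = 48.7841
  Cat B, Downtown: 101×281/440 = 64.5023
  Cat B, Suburban: 101×159/440 = 36.4977
  Cat C, Downtown: 73×281/440 = 46.6205
  Cat C, Suburban: 73×159/440 = 26.3795
  Cat D, Downtown: 131×281/440 = 83.6614
  Cat D, Suburban: 131×159/440 = 47.3386
Contributions (O − E)²/E:
  (84 − 86.2159)²/86.2159 = 0.0570
  (51 − 48.7841)²/48.7841 = 0.1007
  (87 − 64.5023)²/64.5023 = 7.8470
  (14 − 36.4977)²/36.4977 = 13.8679
  (17 − 46.6205)²/46.6205 = 18.8195
  (56 − 26.3795)²/26.3795 = 33.2597
  (93 − 83.6614)²/83.6614 = 1.0424
  (38 − 47.3386)²/47.3386 = 1.8422
χ² = 0.0570 + 0.1007 + 7.8470 + 13.8679 + 18.8195 + 33.2597 + 1.0424 + 1.8422 = 76.836
df = (4−1)(2−1) = 3. Since 76.836 > 11.345, reject the null hypothesis of independence at α = 0.01.

76.836; reject H₀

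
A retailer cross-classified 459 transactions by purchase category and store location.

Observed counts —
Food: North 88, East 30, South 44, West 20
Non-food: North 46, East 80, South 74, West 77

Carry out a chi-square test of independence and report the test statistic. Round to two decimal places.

59.92

Row totals: 182, 277. Column totals: 134, 110, 118, 97. Grand total N = 459.
Expected counts (row total × column total / N):
  Food, North: 182×134/459 = 53.133
  Food, East: 182×110/459 = 43.617
  Food, South: 182×118/459 = 46.789
  Food, West: 182×97/459 = 38.462
  Non-food, North: 277×134/459 = 80.867
  Non-food, East: 277×110/459 = 66.383
  Non-food, South: 277×118/459 = 71.211
  Non-food, West: 277×97/459 = 58.538
Contributions (O − E)²/E:
  (88 − 53.133)²/53.133 = 22.8805
  (30 − 43.617)²/43.617 = 4.2512
  (44 − 46.789)²/46.789 = 0.1662
  (20 − 38.462)²/38.462 = 8.8619
  (46 − 80.867)²/80.867 = 15.0334
  (80 − 66.383)²/66.383 = 2.7932
  (74 − 71.211)²/71.211 = 0.1092
  (77 − 58.538)²/58.538 = 5.8226
χ² = 22.8805 + 4.2512 + 0.1662 + 8.8619 + 15.0334 + 2.7932 + 0.1092 + 5.8226 = 59.92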